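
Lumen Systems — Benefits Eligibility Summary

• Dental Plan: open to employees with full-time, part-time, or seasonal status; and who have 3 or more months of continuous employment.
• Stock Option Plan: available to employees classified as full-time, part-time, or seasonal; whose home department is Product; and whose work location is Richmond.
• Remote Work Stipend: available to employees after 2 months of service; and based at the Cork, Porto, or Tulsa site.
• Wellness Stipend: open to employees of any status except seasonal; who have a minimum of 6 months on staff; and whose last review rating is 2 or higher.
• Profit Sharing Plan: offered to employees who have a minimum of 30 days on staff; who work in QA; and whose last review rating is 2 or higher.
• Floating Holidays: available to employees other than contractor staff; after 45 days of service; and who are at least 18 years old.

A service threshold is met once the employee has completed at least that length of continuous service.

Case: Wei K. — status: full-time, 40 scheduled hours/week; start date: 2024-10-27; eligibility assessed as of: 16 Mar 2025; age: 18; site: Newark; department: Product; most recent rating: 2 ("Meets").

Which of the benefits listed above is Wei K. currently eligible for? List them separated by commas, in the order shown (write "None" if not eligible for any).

Dental Plan, Floating Holidays

Service from 2024-10-27 to 16 Mar 2025: 140 days.
Dental Plan — status full-time ✓; service 140 days ≥ 3 months (≈90 days) ✓ → eligible.
Stock Option Plan — status full-time ✓; dept Product ✓; site Newark ✗ (not Richmond) → not eligible.
Remote Work Stipend — service 140 days ≥ 2 months (≈60 days) ✓; site Newark ✗ (not Cork, Porto, or Tulsa) → not eligible.
Wellness Stipend — status full-time ✓ (not excluded); service 140 days < 6 months (≈180 days) ✗ → not eligible.
Profit Sharing Plan — service 140 days ≥ 30 days ✓; dept Product ✗ → not eligible.
Floating Holidays — status full-time ✓ (not excluded); service 140 days ≥ 45 days ✓; age 18 ≥ 18 ✓ → eligible.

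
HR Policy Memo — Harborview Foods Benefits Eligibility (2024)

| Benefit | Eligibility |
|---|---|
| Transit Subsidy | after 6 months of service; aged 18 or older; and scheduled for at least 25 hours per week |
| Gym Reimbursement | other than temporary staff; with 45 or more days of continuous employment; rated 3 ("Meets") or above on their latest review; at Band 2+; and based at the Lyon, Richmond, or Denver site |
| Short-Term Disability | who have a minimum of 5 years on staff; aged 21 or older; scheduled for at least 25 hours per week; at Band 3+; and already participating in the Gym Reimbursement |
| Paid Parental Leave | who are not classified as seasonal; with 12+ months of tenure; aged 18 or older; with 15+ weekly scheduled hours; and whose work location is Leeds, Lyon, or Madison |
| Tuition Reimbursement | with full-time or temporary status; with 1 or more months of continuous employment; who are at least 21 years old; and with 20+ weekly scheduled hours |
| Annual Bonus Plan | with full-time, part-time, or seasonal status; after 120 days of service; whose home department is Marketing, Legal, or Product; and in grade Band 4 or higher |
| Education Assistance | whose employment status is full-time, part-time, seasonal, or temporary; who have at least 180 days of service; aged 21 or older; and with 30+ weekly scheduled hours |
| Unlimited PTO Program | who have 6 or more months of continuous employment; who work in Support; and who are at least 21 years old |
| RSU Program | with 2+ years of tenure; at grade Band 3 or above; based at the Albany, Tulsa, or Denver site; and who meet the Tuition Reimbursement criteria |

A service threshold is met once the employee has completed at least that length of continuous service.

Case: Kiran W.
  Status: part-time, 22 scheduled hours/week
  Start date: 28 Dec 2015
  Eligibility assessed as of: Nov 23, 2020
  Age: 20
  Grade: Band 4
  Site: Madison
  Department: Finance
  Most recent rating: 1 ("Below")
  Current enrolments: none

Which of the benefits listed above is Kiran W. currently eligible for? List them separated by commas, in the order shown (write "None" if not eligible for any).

Service from 28 Dec 2015 to Nov 23, 2020: 1792 days.
Transit Subsidy — service 1792 days ≥ 6 months (≈180 days) ✓; age 20 ≥ 18 ✓; 22 hrs/wk < 25 ✗ → not eligible.
Gym Reimbursement — status part-time ✓ (not excluded); service 1792 days ≥ 45 days ✓; rating 1 < 3 ✗ → not eligible.
Short-Term Disability — service 1792 days < 5 years (≈1825 days) ✗ → not eligible.
Paid Parental Leave — status part-time ✓ (not excluded); service 1792 days ≥ 12 months (≈360 days) ✓; age 20 ≥ 18 ✓; 22 hrs/wk ≥ 15 ✓; site Madison ✓ → eligible.
Tuition Reimbursement — status part-time ✗ (requires full-time or temporary) → not eligible.
Annual Bonus Plan — status part-time ✓; service 1792 days ≥ 120 days ✓; dept Finance ✗ → not eligible.
Education Assistance — status part-time ✓; service 1792 days ≥ 180 days ✓; age 20 < 21 ✗ → not eligible.
Unlimited PTO Program — service 1792 days ≥ 6 months (≈180 days) ✓; dept Finance ✗ → not eligible.
RSU Program — service 1792 days ≥ 2 years (≈730 days) ✓; grade Band 4 ≥ Band 3 ✓; site Madison ✗ (not Albany, Tulsa, or Denver) → not eligible.

Paid Parental Leave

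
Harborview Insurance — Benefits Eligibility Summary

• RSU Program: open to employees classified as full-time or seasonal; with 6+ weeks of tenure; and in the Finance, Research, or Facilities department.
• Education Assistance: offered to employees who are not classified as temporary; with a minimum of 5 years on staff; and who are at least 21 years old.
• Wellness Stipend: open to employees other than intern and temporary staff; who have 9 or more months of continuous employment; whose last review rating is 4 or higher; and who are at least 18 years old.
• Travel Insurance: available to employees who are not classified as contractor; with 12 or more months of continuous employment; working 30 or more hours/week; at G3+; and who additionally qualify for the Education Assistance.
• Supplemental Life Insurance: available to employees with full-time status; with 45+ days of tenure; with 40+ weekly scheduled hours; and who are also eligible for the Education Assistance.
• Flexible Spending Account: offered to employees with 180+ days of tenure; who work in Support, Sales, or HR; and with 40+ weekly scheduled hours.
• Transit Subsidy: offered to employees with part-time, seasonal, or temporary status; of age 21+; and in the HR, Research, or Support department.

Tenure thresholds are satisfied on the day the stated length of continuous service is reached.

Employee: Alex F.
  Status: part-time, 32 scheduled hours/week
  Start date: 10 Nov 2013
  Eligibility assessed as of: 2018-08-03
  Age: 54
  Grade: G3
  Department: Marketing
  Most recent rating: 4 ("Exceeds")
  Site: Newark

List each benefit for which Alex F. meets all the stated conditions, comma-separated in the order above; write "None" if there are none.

Service from 10 Nov 2013 to 2018-08-03: 1727 days.
RSU Program — status part-time ✗ (requires full-time or seasonal) → not eligible.
Education Assistance — status part-time ✓ (not excluded); service 1727 days < 5 years (≈1825 days) ✗ → not eligible.
Wellness Stipend — status part-time ✓ (not excluded); service 1727 days ≥ 9 months (≈270 days) ✓; rating 4 ≥ 4 ✓; age 54 ≥ 18 ✓ → eligible.
Travel Insurance — status part-time ✓ (not excluded); service 1727 days ≥ 12 months (≈360 days) ✓; 32 hrs/wk ≥ 30 ✓; grade G3 ≥ G3 ✓; not eligible for Education Assistance ✗ → not eligible.
Supplemental Life Insurance — status part-time ✗ (requires full-time) → not eligible.
Flexible Spending Account — service 1727 days ≥ 180 days ✓; dept Marketing ✗ → not eligible.
Transit Subsidy — status part-time ✓; age 54 ≥ 21 ✓; dept Marketing ✗ → not eligible.

Wellness Stipend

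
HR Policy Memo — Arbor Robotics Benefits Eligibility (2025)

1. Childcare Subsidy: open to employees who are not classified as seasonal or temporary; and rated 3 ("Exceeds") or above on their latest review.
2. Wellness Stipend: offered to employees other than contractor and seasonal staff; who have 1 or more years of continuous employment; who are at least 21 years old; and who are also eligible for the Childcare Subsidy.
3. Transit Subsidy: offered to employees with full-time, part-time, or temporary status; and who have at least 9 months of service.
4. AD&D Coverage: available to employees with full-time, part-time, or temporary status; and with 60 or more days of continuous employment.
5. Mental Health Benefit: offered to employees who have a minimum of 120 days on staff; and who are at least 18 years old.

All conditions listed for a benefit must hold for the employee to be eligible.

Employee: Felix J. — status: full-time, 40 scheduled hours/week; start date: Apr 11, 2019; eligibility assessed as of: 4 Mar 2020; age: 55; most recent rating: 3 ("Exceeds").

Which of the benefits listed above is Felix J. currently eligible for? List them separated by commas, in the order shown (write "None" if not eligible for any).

Service from Apr 11, 2019 to 4 Mar 2020: 328 days.
Childcare Subsidy — status full-time ✓ (not excluded); rating 3 ≥ 3 ✓ → eligible.
Wellness Stipend — status full-time ✓ (not excluded); service 328 days < 1 year (≈365 days) ✗ → not eligible.
Transit Subsidy — status full-time ✓; service 328 days ≥ 9 months (≈270 days) ✓ → eligible.
AD&D Coverage — status full-time ✓; service 328 days ≥ 60 days ✓ → eligible.
Mental Health Benefit — service 328 days ≥ 120 days ✓; age 55 ≥ 18 ✓ → eligible.

Childcare Subsidy, Transit Subsidy, AD&D Coverage, Mental Health Benefit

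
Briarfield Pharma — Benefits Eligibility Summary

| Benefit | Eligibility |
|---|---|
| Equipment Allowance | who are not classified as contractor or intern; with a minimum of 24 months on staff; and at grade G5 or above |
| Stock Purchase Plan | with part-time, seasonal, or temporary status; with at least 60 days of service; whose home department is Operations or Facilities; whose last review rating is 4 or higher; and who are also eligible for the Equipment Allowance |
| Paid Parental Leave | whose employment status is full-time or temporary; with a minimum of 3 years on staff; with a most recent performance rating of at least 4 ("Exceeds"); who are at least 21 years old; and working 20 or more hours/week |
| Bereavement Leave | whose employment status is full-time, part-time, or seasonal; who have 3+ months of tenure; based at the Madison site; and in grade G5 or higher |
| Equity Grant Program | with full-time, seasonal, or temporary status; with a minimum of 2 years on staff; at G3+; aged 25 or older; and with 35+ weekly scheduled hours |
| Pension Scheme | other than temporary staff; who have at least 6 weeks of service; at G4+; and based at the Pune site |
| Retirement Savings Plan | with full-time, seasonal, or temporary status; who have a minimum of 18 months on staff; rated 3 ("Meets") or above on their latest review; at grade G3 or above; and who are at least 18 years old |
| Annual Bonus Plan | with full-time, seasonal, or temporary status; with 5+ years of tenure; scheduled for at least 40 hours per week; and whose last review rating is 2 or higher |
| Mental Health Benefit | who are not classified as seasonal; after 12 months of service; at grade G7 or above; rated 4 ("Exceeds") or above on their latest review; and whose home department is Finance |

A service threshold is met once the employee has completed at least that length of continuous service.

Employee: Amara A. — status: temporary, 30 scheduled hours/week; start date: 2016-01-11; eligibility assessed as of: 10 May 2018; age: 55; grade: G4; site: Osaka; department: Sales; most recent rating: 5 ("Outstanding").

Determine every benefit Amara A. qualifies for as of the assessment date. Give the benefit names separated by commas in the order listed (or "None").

Retirement Savings Plan

Service from 2016-01-11 to 10 May 2018: 850 days.
Equipment Allowance — status temporary ✓ (not excluded); service 850 days ≥ 24 months (≈720 days) ✓; grade G4 < G5 ✗ → not eligible.
Stock Purchase Plan — status temporary ✓; service 850 days ≥ 60 days ✓; dept Sales ✗ → not eligible.
Paid Parental Leave — status temporary ✓; service 850 days < 3 years (≈1095 days) ✗ → not eligible.
Bereavement Leave — status temporary ✗ (requires full-time, part-time, or seasonal) → not eligible.
Equity Grant Program — status temporary ✓; service 850 days ≥ 2 years (≈730 days) ✓; grade G4 ≥ G3 ✓; age 55 ≥ 25 ✓; 30 hrs/wk < 35 ✗ → not eligible.
Pension Scheme — status temporary ✗ (excluded) → not eligible.
Retirement Savings Plan — status temporary ✓; service 850 days ≥ 18 months (≈540 days) ✓; rating 5 ≥ 3 ✓; grade G4 ≥ G3 ✓; age 55 ≥ 18 ✓ → eligible.
Annual Bonus Plan — status temporary ✓; service 850 days < 5 years (≈1825 days) ✗ → not eligible.
Mental Health Benefit — status temporary ✓ (not excluded); service 850 days ≥ 12 months (≈360 days) ✓; grade G4 < G7 ✗ → not eligible.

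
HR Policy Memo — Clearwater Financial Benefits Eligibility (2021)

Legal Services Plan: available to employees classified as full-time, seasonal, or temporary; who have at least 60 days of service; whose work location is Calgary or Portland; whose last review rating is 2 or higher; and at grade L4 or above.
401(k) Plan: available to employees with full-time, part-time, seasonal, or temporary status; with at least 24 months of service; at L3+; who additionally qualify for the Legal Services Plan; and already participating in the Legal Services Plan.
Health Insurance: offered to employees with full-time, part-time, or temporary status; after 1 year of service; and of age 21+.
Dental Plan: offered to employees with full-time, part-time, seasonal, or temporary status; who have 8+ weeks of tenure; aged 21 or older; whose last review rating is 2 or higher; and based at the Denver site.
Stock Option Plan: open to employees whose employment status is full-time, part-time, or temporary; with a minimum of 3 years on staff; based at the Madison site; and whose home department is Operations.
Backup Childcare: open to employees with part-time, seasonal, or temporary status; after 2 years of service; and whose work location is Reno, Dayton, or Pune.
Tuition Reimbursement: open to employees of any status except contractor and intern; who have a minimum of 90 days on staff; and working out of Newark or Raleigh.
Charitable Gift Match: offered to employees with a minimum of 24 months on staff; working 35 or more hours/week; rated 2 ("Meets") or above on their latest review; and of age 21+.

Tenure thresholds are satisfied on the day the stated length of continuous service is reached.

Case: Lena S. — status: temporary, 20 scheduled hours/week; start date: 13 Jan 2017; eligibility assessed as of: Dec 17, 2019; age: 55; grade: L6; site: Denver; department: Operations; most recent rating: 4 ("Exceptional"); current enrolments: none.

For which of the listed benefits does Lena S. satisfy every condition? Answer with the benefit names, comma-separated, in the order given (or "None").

Service from 13 Jan 2017 to Dec 17, 2019: 1068 days.
Legal Services Plan — status temporary ✓; service 1068 days ≥ 60 days ✓; site Denver ✗ (not Calgary or Portland) → not eligible.
401(k) Plan — status temporary ✓; service 1068 days ≥ 24 months (≈720 days) ✓; grade L6 ≥ L3 ✓; not eligible for Legal Services Plan ✗ → not eligible.
Health Insurance — status temporary ✓; service 1068 days ≥ 1 year (≈365 days) ✓; age 55 ≥ 21 ✓ → eligible.
Dental Plan — status temporary ✓; service 1068 days ≥ 8 weeks (≈56 days) ✓; age 55 ≥ 21 ✓; rating 4 ≥ 2 ✓; site Denver ✓ → eligible.
Stock Option Plan — status temporary ✓; service 1068 days < 3 years (≈1095 days) ✗ → not eligible.
Backup Childcare — status temporary ✓; service 1068 days ≥ 2 years (≈730 days) ✓; site Denver ✗ (not Reno, Dayton, or Pune) → not eligible.
Tuition Reimbursement — status temporary ✓ (not excluded); service 1068 days ≥ 90 days ✓; site Denver ✗ (not Newark or Raleigh) → not eligible.
Charitable Gift Match — service 1068 days ≥ 24 months (≈720 days) ✓; 20 hrs/wk < 35 ✗ → not eligible.

Health Insurance, Dental Plan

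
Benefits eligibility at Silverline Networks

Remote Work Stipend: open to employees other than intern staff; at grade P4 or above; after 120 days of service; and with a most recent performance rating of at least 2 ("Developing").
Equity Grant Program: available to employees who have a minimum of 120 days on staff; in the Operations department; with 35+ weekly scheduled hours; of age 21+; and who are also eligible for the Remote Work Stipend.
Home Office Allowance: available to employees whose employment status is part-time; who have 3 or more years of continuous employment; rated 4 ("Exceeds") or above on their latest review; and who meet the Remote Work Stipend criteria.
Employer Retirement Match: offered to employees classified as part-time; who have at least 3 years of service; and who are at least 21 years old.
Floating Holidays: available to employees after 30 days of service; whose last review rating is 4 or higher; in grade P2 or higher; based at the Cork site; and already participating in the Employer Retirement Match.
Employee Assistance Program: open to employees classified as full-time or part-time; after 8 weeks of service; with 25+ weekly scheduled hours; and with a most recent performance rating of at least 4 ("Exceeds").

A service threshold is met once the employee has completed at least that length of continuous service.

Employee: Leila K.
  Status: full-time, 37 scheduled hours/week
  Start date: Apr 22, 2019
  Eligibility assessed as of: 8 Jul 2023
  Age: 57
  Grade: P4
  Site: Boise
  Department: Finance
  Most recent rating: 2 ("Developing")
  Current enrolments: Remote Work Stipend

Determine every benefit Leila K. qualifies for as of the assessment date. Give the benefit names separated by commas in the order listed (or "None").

Service from Apr 22, 2019 to 8 Jul 2023: 1538 days.
Remote Work Stipend — status full-time ✓ (not excluded); grade P4 ≥ P4 ✓; service 1538 days ≥ 120 days ✓; rating 2 ≥ 2 ✓ → eligible.
Equity Grant Program — service 1538 days ≥ 120 days ✓; dept Finance ✗ → not eligible.
Home Office Allowance — status full-time ✗ (requires part-time) → not eligible.
Employer Retirement Match — status full-time ✗ (requires part-time) → not eligible.
Floating Holidays — service 1538 days ≥ 30 days ✓; rating 2 < 4 ✗ → not eligible.
Employee Assistance Program — status full-time ✓; service 1538 days ≥ 8 weeks (≈56 days) ✓; 37 hrs/wk ≥ 25 ✓; rating 2 < 4 ✗ → not eligible.

Remote Work Stipend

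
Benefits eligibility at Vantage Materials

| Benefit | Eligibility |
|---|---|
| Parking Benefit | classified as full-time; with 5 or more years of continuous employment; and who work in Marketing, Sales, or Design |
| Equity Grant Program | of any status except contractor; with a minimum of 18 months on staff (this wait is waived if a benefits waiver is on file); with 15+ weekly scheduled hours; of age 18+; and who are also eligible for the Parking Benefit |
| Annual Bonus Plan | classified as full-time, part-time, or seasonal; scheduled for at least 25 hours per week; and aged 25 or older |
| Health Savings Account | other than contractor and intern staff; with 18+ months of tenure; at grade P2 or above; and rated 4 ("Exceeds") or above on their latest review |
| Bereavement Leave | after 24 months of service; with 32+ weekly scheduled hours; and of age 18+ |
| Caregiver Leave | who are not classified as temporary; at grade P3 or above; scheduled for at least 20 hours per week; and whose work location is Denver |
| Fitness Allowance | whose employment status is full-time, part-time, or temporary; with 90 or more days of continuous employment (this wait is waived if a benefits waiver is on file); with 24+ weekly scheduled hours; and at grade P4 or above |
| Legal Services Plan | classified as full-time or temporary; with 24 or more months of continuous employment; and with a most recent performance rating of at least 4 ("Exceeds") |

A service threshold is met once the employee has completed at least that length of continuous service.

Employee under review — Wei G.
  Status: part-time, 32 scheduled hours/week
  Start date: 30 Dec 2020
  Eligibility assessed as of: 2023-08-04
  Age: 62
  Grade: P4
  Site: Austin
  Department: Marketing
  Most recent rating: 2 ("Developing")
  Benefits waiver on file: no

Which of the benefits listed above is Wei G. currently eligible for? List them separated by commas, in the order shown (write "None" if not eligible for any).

Annual Bonus Plan, Bereavement Leave, Fitness Allowance

Service from 30 Dec 2020 to 2023-08-04: 947 days.
Parking Benefit — status part-time ✗ (requires full-time) → not eligible.
Equity Grant Program — status part-time ✓ (not excluded); no waiver, service 947 days ≥ 18 months (≈540 days) ✓; 32 hrs/wk ≥ 15 ✓; age 62 ≥ 18 ✓; not eligible for Parking Benefit ✗ → not eligible.
Annual Bonus Plan — status part-time ✓; 32 hrs/wk ≥ 25 ✓; age 62 ≥ 25 ✓ → eligible.
Health Savings Account — status part-time ✓ (not excluded); service 947 days ≥ 18 months (≈540 days) ✓; grade P4 ≥ P2 ✓; rating 2 < 4 ✗ → not eligible.
Bereavement Leave — service 947 days ≥ 24 months (≈720 days) ✓; 32 hrs/wk ≥ 32 ✓; age 62 ≥ 18 ✓ → eligible.
Caregiver Leave — status part-time ✓ (not excluded); grade P4 ≥ P3 ✓; 32 hrs/wk ≥ 20 ✓; site Austin ✗ (not Denver) → not eligible.
Fitness Allowance — status part-time ✓; no waiver, service 947 days ≥ 90 days ✓; 32 hrs/wk ≥ 24 ✓; grade P4 ≥ P4 ✓ → eligible.
Legal Services Plan — status part-time ✗ (requires full-time or temporary) → not eligible.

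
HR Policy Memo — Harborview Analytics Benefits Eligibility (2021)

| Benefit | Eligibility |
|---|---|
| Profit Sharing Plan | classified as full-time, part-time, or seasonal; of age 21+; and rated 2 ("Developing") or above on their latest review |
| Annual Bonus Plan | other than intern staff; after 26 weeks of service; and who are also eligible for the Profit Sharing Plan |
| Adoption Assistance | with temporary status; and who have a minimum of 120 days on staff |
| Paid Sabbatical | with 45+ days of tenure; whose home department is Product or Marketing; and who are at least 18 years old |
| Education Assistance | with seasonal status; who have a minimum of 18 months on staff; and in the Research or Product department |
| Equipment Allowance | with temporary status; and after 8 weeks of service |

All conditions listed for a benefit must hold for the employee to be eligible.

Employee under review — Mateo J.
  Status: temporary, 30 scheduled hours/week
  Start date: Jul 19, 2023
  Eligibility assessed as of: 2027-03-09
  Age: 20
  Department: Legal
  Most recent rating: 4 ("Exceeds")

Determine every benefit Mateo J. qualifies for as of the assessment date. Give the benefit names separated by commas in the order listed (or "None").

Service from Jul 19, 2023 to 2027-03-09: 1329 days.
Profit Sharing Plan — status temporary ✗ (requires full-time, part-time, or seasonal) → not eligible.
Annual Bonus Plan — status temporary ✓ (not excluded); service 1329 days ≥ 26 weeks (≈182 days) ✓; not eligible for Profit Sharing Plan ✗ → not eligible.
Adoption Assistance — status temporary ✓; service 1329 days ≥ 120 days ✓ → eligible.
Paid Sabbatical — service 1329 days ≥ 45 days ✓; dept Legal ✗ → not eligible.
Education Assistance — status temporary ✗ (requires seasonal) → not eligible.
Equipment Allowance — status temporary ✓; service 1329 days ≥ 8 weeks (≈56 days) ✓ → eligible.

Adoption Assistance, Equipment Allowance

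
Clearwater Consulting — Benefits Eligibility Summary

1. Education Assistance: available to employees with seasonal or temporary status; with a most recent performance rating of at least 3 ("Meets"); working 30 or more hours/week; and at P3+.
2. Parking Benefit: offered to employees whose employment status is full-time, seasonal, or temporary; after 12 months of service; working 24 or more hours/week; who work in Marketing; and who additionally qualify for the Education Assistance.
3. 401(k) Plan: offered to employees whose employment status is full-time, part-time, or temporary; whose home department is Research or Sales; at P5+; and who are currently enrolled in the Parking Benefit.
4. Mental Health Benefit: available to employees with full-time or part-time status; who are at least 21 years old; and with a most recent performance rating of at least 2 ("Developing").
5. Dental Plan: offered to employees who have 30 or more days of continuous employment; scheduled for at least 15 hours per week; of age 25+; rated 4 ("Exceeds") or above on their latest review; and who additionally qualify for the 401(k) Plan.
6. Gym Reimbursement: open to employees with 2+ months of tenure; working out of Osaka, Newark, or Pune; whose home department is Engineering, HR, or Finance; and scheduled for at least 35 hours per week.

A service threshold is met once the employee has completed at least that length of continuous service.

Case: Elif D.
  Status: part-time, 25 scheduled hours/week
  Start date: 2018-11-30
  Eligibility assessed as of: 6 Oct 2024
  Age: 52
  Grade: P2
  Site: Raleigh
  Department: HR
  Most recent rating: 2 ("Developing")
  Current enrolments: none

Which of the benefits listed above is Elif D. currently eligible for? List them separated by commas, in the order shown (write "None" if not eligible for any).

Service from 2018-11-30 to 6 Oct 2024: 2137 days.
Education Assistance — status part-time ✗ (requires seasonal or temporary) → not eligible.
Parking Benefit — status part-time ✗ (requires full-time, seasonal, or temporary) → not eligible.
401(k) Plan — status part-time ✓; dept HR ✗ → not eligible.
Mental Health Benefit — status part-time ✓; age 52 ≥ 21 ✓; rating 2 ≥ 2 ✓ → eligible.
Dental Plan — service 2137 days ≥ 30 days ✓; 25 hrs/wk ≥ 15 ✓; age 52 ≥ 25 ✓; rating 2 < 4 ✗ → not eligible.
Gym Reimbursement — service 2137 days ≥ 2 months (≈60 days) ✓; site Raleigh ✗ (not Osaka, Newark, or Pune) → not eligible.

Mental Health Benefit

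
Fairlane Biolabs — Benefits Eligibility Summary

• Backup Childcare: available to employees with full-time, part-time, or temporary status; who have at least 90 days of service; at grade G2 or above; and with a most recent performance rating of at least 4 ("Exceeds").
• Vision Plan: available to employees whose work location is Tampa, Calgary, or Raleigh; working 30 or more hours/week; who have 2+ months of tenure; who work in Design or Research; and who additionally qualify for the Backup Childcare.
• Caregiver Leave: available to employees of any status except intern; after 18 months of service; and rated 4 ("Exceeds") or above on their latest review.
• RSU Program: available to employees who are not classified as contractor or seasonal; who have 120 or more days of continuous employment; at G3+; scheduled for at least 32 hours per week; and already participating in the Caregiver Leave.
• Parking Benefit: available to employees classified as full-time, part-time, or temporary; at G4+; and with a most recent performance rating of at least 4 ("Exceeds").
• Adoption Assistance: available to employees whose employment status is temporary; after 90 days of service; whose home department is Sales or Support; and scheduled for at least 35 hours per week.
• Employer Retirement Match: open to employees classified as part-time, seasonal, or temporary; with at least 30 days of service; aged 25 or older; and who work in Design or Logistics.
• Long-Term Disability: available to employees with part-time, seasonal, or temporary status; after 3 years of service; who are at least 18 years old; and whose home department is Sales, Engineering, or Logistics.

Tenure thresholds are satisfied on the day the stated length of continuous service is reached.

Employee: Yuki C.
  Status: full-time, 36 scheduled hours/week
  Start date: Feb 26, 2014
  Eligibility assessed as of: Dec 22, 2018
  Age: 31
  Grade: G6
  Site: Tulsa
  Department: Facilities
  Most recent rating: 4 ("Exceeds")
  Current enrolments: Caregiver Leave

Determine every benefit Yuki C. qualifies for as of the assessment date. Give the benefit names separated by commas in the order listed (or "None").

Backup Childcare, Caregiver Leave, RSU Program, Parking Benefit

Service from Feb 26, 2014 to Dec 22, 2018: 1760 days.
Backup Childcare — status full-time ✓; service 1760 days ≥ 90 days ✓; grade G6 ≥ G2 ✓; rating 4 ≥ 4 ✓ → eligible.
Vision Plan — site Tulsa ✗ (not Tampa, Calgary, or Raleigh) → not eligible.
Caregiver Leave — status full-time ✓ (not excluded); service 1760 days ≥ 18 months (≈540 days) ✓; rating 4 ≥ 4 ✓ → eligible.
RSU Program — status full-time ✓ (not excluded); service 1760 days ≥ 120 days ✓; grade G6 ≥ G3 ✓; 36 hrs/wk ≥ 32 ✓; enrolled in Caregiver Leave ✓ → eligible.
Parking Benefit — status full-time ✓; grade G6 ≥ G4 ✓; rating 4 ≥ 4 ✓ → eligible.
Adoption Assistance — status full-time ✗ (requires temporary) → not eligible.
Employer Retirement Match — status full-time ✗ (requires part-time, seasonal, or temporary) → not eligible.
Long-Term Disability — status full-time ✗ (requires part-time, seasonal, or temporary) → not eligible.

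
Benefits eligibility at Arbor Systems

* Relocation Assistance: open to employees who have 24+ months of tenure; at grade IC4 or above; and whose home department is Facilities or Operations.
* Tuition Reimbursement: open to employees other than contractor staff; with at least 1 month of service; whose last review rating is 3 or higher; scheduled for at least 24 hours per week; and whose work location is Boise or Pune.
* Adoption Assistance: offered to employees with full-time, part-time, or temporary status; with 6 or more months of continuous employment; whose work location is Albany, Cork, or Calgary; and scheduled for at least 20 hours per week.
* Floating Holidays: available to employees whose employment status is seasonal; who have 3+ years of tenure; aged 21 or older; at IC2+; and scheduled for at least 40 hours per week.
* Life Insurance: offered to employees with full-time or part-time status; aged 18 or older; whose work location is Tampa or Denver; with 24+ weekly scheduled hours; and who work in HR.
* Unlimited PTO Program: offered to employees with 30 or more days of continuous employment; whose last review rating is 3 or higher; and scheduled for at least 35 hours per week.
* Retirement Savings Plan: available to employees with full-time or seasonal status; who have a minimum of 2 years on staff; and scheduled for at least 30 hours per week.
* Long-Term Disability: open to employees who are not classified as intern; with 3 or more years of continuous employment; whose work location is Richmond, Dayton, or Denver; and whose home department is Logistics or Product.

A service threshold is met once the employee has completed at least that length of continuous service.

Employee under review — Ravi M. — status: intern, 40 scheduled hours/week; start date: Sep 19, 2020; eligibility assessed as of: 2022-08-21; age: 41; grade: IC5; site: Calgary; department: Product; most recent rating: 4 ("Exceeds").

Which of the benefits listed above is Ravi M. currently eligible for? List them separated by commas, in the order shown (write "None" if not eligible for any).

Service from Sep 19, 2020 to 2022-08-21: 701 days.
Relocation Assistance — service 701 days < 24 months (≈720 days) ✗ → not eligible.
Tuition Reimbursement — status intern ✓ (not excluded); service 701 days ≥ 1 month (≈30 days) ✓; rating 4 ≥ 3 ✓; 40 hrs/wk ≥ 24 ✓; site Calgary ✗ (not Boise or Pune) → not eligible.
Adoption Assistance — status intern ✗ (requires full-time, part-time, or temporary) → not eligible.
Floating Holidays — status intern ✗ (requires seasonal) → not eligible.
Life Insurance — status intern ✗ (requires full-time or part-time) → not eligible.
Unlimited PTO Program — service 701 days ≥ 30 days ✓; rating 4 ≥ 3 ✓; 40 hrs/wk ≥ 35 ✓ → eligible.
Retirement Savings Plan — status intern ✗ (requires full-time or seasonal) → not eligible.
Long-Term Disability — status intern ✗ (excluded) → not eligible.

Unlimited PTO Program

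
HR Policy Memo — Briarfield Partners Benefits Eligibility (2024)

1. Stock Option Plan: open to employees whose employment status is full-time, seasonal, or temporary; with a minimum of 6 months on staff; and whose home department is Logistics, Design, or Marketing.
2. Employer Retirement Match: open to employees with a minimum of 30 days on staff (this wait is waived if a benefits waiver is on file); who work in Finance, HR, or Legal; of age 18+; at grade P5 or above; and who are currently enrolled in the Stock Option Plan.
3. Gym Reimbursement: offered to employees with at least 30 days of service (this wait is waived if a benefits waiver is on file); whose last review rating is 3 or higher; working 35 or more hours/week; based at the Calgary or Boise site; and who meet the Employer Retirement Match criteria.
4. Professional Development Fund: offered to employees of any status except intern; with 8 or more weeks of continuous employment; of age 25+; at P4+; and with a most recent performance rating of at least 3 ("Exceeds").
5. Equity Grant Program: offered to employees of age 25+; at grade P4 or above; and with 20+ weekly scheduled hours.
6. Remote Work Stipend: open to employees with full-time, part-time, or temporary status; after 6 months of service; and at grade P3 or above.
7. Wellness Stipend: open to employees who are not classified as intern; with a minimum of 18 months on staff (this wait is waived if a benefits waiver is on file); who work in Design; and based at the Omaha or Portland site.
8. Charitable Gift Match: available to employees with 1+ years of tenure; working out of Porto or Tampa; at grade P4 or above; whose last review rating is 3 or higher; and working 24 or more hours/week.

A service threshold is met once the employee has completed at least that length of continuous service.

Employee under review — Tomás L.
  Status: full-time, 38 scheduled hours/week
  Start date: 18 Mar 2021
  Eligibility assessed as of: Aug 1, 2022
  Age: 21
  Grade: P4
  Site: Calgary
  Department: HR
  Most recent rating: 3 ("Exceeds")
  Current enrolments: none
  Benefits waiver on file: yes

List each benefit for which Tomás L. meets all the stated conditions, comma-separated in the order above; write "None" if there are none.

Service from 18 Mar 2021 to Aug 1, 2022: 501 days.
Stock Option Plan — status full-time ✓; service 501 days ≥ 6 months (≈180 days) ✓; dept HR ✗ → not eligible.
Employer Retirement Match — benefits waiver on file ✓; dept HR ✓; age 21 ≥ 18 ✓; grade P4 < P5 ✗ → not eligible.
Gym Reimbursement — benefits waiver on file ✓; rating 3 ≥ 3 ✓; 38 hrs/wk ≥ 35 ✓; site Calgary ✓; not eligible for Employer Retirement Match ✗ → not eligible.
Professional Development Fund — status full-time ✓ (not excluded); service 501 days ≥ 8 weeks (≈56 days) ✓; age 21 < 25 ✗ → not eligible.
Equity Grant Program — age 21 < 25 ✗ → not eligible.
Remote Work Stipend — status full-time ✓; service 501 days ≥ 6 months (≈180 days) ✓; grade P4 ≥ P3 ✓ → eligible.
Wellness Stipend — status full-time ✓ (not excluded); benefits waiver on file ✓; dept HR ✗ → not eligible.
Charitable Gift Match — service 501 days ≥ 1 year (≈365 days) ✓; site Calgary ✗ (not Porto or Tampa) → not eligible.

Remote Work Stipend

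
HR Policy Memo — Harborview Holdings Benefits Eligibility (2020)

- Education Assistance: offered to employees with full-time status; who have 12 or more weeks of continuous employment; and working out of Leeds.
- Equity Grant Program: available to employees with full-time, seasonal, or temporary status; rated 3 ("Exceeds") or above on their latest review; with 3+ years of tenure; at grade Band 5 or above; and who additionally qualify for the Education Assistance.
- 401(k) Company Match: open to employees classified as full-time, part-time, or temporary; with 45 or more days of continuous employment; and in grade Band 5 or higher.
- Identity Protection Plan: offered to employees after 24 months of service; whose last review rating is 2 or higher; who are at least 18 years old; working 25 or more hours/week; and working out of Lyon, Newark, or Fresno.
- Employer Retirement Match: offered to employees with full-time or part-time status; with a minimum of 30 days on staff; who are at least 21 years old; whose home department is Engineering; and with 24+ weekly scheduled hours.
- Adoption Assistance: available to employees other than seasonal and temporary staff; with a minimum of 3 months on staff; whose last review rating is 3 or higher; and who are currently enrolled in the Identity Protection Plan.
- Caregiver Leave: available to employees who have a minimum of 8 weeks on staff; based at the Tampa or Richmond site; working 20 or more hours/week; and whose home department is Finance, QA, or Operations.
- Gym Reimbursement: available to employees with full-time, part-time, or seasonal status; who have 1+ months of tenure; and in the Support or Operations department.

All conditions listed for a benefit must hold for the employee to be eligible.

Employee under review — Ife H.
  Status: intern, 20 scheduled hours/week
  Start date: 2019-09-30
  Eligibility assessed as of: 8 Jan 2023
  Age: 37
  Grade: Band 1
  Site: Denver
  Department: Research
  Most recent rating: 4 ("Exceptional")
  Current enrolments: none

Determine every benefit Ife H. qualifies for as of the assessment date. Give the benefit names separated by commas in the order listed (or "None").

Service from 2019-09-30 to 8 Jan 2023: 1196 days.
Education Assistance — status intern ✗ (requires full-time) → not eligible.
Equity Grant Program — status intern ✗ (requires full-time, seasonal, or temporary) → not eligible.
401(k) Company Match — status intern ✗ (requires full-time, part-time, or temporary) → not eligible.
Identity Protection Plan — service 1196 days ≥ 24 months (≈720 days) ✓; rating 4 ≥ 2 ✓; age 37 ≥ 18 ✓; 20 hrs/wk < 25 ✗ → not eligible.
Employer Retirement Match — status intern ✗ (requires full-time or part-time) → not eligible.
Adoption Assistance — status intern ✓ (not excluded); service 1196 days ≥ 3 months (≈90 days) ✓; rating 4 ≥ 3 ✓; not enrolled in Identity Protection Plan ✗ → not eligible.
Caregiver Leave — service 1196 days ≥ 8 weeks (≈56 days) ✓; site Denver ✗ (not Tampa or Richmond) → not eligible.
Gym Reimbursement — status intern ✗ (requires full-time, part-time, or seasonal) → not eligible.

None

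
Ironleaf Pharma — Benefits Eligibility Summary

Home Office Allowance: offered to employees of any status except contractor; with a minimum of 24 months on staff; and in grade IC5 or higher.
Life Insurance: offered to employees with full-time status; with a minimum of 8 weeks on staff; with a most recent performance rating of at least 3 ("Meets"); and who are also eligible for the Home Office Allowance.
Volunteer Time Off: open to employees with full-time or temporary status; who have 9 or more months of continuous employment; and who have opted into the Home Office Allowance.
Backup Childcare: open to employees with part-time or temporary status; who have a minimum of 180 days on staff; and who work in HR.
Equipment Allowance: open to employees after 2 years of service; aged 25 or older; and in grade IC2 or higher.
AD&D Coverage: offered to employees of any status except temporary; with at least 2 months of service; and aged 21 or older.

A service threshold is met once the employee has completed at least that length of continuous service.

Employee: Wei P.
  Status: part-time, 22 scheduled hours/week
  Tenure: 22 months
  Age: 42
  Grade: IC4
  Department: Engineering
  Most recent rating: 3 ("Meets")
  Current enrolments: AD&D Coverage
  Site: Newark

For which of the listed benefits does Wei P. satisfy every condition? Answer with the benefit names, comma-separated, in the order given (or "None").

Home Office Allowance — status part-time ✓ (not excluded); service 22 months < 24 months ✗ → not eligible.
Life Insurance — status part-time ✗ (requires full-time) → not eligible.
Volunteer Time Off — status part-time ✗ (requires full-time or temporary) → not eligible.
Backup Childcare — status part-time ✓; service 22 months ≥ 180 days ✓; dept Engineering ✗ → not eligible.
Equipment Allowance — service 22 months < 2 years (≈730 days) ✗ → not eligible.
AD&D Coverage — status part-time ✓ (not excluded); service 22 months ≥ 2 months ✓; age 42 ≥ 21 ✓ → eligible.

AD&D Coverage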